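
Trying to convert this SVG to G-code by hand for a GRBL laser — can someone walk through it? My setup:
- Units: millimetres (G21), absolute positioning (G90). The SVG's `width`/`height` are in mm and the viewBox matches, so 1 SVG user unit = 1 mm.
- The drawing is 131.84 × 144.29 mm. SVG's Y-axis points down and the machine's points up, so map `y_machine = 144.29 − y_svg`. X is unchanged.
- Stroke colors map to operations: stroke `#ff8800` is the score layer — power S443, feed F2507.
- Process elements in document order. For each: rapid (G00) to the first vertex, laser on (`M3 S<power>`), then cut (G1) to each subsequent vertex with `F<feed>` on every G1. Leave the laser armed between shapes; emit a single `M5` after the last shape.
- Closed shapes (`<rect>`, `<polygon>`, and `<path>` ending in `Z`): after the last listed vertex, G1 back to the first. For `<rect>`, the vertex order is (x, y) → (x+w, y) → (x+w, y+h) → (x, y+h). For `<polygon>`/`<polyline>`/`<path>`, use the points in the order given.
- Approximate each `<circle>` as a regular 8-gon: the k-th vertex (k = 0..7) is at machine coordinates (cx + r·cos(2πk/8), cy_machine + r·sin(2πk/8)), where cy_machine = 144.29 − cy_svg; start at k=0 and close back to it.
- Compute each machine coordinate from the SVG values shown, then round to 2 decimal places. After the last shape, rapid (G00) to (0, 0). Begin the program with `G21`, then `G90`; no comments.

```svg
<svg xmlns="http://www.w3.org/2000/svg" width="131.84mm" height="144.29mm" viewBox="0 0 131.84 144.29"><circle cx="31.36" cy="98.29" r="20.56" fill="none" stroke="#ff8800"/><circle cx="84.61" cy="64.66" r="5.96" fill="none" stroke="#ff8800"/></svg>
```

G21
G90
G00 X51.92 Y46.00
M3 S443
G1 X45.90 Y60.54 F2507
G1 X31.36 Y66.56 F2507
G1 X16.82 Y60.54 F2507
G1 X10.80 Y46.00 F2507
G1 X16.82 Y31.46 F2507
G1 X31.36 Y25.44 F2507
G1 X45.90 Y31.46 F2507
G1 X51.92 Y46.00 F2507
G00 X90.57 Y79.63
M3 S443
G1 X88.82 Y83.84 F2507
G1 X84.61 Y85.59 F2507
G1 X80.40 Y83.84 F2507
G1 X78.65 Y79.63 F2507
G1 X80.40 Y75.42 F2507
G1 X84.61 Y73.67 F2507
G1 X88.82 Y75.42 F2507
G1 X90.57 Y79.63 F2507
M5
G00 X0.00 Y0.00

Since the viewBox matches the mm dimensions, user units are millimetres directly. The only transform is the Y-flip y_m = 144.29 − y_svg.

Shape 1 is a circle drawn with `<circle>`. Its stroke #ff8800 means score at S443, F2507. After flipping Y the toolpath is (51.92,46.00) → (45.90,60.54) → (31.36,66.56) → (16.82,60.54) → (10.80,46.00) → (16.82,31.46) → (31.36,25.44) → (45.90,31.46) → (51.92,46.00), returning to the start.

Shape 2 is a circle drawn with `<circle>`. Its stroke #ff8800 means score at S443, F2507. After flipping Y the toolpath is (90.57,79.63) → (88.82,83.84) → (84.61,85.59) → (80.40,83.84) → (78.65,79.63) → (80.40,75.42) → (84.61,73.67) → (88.82,75.42) → (90.57,79.63), returning to the start.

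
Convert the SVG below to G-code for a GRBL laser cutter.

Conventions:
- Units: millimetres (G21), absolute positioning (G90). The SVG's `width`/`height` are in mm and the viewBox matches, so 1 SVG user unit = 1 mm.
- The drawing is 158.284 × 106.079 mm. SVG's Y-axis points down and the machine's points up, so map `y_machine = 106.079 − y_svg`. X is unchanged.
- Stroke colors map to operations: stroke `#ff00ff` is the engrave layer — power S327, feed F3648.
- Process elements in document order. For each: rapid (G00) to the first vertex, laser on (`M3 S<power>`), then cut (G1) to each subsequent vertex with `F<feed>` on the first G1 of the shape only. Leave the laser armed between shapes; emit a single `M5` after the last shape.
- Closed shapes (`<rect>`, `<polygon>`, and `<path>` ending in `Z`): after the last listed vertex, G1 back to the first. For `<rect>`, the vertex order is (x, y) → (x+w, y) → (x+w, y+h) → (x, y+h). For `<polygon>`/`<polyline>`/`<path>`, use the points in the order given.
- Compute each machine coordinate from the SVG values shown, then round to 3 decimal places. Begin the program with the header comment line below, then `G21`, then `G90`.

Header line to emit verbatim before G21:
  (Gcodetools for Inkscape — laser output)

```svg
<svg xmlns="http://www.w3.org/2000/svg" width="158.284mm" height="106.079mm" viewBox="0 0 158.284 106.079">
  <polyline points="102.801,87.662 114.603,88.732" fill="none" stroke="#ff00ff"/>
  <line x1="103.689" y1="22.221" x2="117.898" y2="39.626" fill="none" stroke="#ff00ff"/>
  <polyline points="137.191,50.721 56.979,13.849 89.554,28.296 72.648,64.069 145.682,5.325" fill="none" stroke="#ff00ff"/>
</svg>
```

(Gcodetools for Inkscape — laser output)
G21
G90
G00 X102.801 Y18.417
M3 S327
G1 X114.603 Y17.347 F3648
G00 X103.689 Y83.858
M3 S327
G1 X117.898 Y66.453 F3648
G00 X137.191 Y55.358
M3 S327
G1 X56.979 Y92.230 F3648
G1 X89.554 Y77.783
G1 X72.648 Y42.010
G1 X145.682 Y100.754
M5

viewBox `0 0 158.284 106.079` with mm width/height → 1 unit = 1 mm. Flip: y_m = 106.079 − y_svg.

**Shape 1** — `<polyline>` line segment, stroke `#ff00ff` → engrave (S327, F3648). Machine vertices: (102.801,18.417) → (114.603,17.347). Open path.

**Shape 2** — `<line>` line segment, stroke `#ff00ff` → engrave (S327, F3648). Machine vertices: (103.689,83.858) → (117.898,66.453). Open path.

**Shape 3** — `<polyline>` open polyline, stroke `#ff00ff` → engrave (S327, F3648). Machine vertices: (137.191,55.358) → (56.979,92.230) → (89.554,77.783) → (72.648,42.010) → (145.682,100.754). Open path.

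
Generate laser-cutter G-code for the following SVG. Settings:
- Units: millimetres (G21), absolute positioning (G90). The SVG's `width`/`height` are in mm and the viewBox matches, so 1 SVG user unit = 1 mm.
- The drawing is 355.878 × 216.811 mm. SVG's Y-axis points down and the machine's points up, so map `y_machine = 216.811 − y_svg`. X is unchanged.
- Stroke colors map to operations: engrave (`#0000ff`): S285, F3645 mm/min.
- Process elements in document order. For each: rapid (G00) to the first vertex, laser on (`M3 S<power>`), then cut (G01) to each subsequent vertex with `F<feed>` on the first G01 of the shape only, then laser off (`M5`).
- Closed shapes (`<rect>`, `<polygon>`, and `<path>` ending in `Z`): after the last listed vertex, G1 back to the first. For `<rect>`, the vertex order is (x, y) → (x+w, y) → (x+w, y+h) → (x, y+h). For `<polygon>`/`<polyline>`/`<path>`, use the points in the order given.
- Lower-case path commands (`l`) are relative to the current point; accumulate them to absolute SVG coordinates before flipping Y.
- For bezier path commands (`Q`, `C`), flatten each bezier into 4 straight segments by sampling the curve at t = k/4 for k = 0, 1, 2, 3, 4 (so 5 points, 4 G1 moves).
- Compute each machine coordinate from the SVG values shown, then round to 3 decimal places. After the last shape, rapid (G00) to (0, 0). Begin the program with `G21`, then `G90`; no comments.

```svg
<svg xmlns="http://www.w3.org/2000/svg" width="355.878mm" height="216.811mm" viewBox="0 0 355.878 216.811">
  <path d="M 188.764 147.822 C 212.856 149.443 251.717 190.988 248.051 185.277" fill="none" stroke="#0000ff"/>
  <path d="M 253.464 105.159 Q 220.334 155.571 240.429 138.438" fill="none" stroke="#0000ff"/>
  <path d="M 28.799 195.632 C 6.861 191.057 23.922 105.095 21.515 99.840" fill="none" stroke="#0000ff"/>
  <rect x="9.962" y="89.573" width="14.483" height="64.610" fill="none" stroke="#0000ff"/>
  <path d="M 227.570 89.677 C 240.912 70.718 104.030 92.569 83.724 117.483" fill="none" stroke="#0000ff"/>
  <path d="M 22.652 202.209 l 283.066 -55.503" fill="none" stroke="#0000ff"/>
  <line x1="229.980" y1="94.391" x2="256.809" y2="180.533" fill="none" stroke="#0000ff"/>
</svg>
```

G21
G90
G00 X188.764 Y68.989
M3 S285
G01 X208.707 Y61.650 F3645
G01 X228.817 Y47.512
G01 X243.722 Y34.749
G01 X248.051 Y31.534
M5
G00 X253.464 Y111.652
M3 S285
G01 X240.226 Y90.668 F3645
G01 X233.640 Y78.126
G01 X233.708 Y74.028
G01 X240.429 Y78.373
M5
G00 X28.799 Y21.179
M3 S285
G01 X18.744 Y37.338 F3645
G01 X17.833 Y68.820
G01 X20.584 Y100.430
G01 X21.515 Y116.971
M5
G00 X9.962 Y127.238
M3 S285
G01 X24.445 Y127.238 F3645
G01 X24.445 Y62.628
G01 X9.962 Y62.628
G01 X9.962 Y127.238
M5
G00 X227.570 Y127.134
M3 S285
G01 X213.578 Y134.291 F3645
G01 X168.265 Y129.683
G01 X116.643 Y116.849
G01 X83.724 Y99.328
M5
G00 X22.652 Y14.602
M3 S285
G01 X305.718 Y70.105 F3645
M5
G00 X229.980 Y122.420
M3 S285
G01 X256.809 Y36.278 F3645
M5
G00 X0.000 Y0.000

1 u = 1 mm; y_m = 216.811 − y.

[1] `<path>` cubic bezier, #0000ff→engrave S285 F3645: (188.764,68.989) → (208.707,61.650) → (228.817,47.512) → (243.722,34.749) → (248.051,31.534)

[2] `<path>` quadratic bezier, #0000ff→engrave S285 F3645: (253.464,111.652) → (240.226,90.668) → (233.640,78.126) → (233.708,74.028) → (240.429,78.373)

[3] `<path>` cubic bezier, #0000ff→engrave S285 F3645: (28.799,21.179) → (18.744,37.338) → (17.833,68.820) → (20.584,100.430) → (21.515,116.971)

[4] `<rect>` rectangle, #0000ff→engrave S285 F3645: (9.962,127.238) → (24.445,127.238) → (24.445,62.628) → (9.962,62.628) → (9.962,127.238) (closed)

[5] `<path>` cubic bezier, #0000ff→engrave S285 F3645: (227.570,127.134) → (213.578,134.291) → (168.265,129.683) → (116.643,116.849) → (83.724,99.328)

[6] `<path>` line segment, #0000ff→engrave S285 F3645: (22.652,14.602) → (305.718,70.105)

[7] `<line>` line segment, #0000ff→engrave S285 F3645: (229.980,122.420) → (256.809,36.278)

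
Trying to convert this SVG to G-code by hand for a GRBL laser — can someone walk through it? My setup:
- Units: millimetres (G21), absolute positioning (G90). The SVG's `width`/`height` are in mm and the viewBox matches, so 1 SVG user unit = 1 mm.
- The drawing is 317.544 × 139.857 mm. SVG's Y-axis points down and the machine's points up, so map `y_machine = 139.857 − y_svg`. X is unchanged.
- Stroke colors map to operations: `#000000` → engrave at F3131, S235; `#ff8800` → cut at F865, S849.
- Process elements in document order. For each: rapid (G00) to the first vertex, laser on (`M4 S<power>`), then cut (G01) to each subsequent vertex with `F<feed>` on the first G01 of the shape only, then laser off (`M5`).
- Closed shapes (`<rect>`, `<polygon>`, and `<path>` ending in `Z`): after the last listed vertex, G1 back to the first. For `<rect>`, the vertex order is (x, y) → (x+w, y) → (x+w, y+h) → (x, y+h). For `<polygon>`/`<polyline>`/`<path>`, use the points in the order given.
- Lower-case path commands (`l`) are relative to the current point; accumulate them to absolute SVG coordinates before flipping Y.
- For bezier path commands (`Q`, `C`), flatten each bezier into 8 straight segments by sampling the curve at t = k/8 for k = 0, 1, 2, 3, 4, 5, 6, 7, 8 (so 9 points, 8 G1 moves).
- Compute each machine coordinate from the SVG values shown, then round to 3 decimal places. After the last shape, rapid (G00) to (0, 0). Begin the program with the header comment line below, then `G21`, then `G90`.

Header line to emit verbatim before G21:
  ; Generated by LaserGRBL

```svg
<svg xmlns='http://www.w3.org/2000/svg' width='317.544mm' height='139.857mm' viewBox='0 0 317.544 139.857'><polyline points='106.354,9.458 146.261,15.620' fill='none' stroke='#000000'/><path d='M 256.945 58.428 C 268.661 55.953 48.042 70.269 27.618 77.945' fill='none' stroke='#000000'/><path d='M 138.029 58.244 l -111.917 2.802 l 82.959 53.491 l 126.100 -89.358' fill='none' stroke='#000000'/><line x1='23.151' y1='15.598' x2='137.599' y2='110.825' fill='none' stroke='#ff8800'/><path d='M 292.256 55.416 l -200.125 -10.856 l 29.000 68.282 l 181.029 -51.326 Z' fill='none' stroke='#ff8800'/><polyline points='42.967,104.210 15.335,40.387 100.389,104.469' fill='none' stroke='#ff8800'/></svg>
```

1 u = 1 mm; y_m = 139.857 − y.

[1] `<polyline>` line segment, #000000→engrave S235 F3131: (106.354,130.399) → (146.261,124.237)

[2] `<path>` cubic bezier, #000000→engrave S235 F3131: (256.945,81.429) → (251.293,81.616) → (228.927,80.503) → (194.918,78.365) → (154.334,75.477) → (112.243,72.113) → (73.714,68.548) → (43.816,65.056) → (27.618,61.912)

[3] `<path>` open polyline, #000000→engrave S235 F3131: (138.029,81.613) → (26.112,78.811) → (109.071,25.320) → (235.171,114.678)

[4] `<line>` line segment, #ff8800→cut S849 F865: (23.151,124.259) → (137.599,29.032)

[5] `<path>` closed polygon, #ff8800→cut S849 F865: (292.256,84.441) → (92.131,95.297) → (121.131,27.015) → (302.160,78.341) → (292.256,84.441) (closed)

[6] `<polyline>` open polyline, #ff8800→cut S849 F865: (42.967,35.647) → (15.335,99.470) → (100.389,35.388)

; Generated by LaserGRBL
G21
G90
G00 X106.354 Y130.399
M4 S235
G01 X146.261 Y124.237 F3131
M5
G00 X256.945 Y81.429
M4 S235
G01 X251.293 Y81.616 F3131
G01 X228.927 Y80.503
G01 X194.918 Y78.365
G01 X154.334 Y75.477
G01 X112.243 Y72.113
G01 X73.714 Y68.548
G01 X43.816 Y65.056
G01 X27.618 Y61.912
M5
G00 X138.029 Y81.613
M4 S235
G01 X26.112 Y78.811 F3131
G01 X109.071 Y25.320
G01 X235.171 Y114.678
M5
G00 X23.151 Y124.259
M4 S849
G01 X137.599 Y29.032 F865
M5
G00 X292.256 Y84.441
M4 S849
G01 X92.131 Y95.297 F865
G01 X121.131 Y27.015
G01 X302.160 Y78.341
G01 X292.256 Y84.441
M5
G00 X42.967 Y35.647
M4 S849
G01 X15.335 Y99.470 F865
G01 X100.389 Y35.388
M5
G00 X0.000 Y0.000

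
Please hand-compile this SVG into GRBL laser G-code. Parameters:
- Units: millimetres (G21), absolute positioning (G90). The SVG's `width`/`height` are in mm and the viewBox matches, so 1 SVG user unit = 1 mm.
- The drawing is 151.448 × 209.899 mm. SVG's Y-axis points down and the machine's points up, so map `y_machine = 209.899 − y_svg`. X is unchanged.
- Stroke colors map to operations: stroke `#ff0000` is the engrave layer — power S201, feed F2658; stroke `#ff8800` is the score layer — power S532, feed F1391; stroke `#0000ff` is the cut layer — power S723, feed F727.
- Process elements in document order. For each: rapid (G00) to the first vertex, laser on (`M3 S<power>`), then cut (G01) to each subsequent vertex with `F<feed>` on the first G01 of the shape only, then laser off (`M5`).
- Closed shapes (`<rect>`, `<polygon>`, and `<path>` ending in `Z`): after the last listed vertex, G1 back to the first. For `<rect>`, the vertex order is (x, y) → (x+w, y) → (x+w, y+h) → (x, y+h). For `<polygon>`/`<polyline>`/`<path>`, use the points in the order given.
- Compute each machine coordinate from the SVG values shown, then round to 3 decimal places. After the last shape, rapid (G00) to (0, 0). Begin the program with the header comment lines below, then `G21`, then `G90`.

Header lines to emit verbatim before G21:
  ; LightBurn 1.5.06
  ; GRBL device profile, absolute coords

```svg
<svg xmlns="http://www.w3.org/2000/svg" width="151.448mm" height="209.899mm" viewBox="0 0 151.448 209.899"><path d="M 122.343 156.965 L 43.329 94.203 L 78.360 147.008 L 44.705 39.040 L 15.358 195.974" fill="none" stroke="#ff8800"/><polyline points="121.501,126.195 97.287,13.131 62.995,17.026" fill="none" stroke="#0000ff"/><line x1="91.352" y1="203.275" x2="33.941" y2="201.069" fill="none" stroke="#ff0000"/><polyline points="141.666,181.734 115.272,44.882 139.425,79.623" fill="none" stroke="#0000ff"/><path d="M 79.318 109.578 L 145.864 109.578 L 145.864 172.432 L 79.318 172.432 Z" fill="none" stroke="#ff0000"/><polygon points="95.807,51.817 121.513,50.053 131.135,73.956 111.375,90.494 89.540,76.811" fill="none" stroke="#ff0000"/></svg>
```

; LightBurn 1.5.06
; GRBL device profile, absolute coords
G21
G90
G00 X122.343 Y52.934
M3 S532
G01 X43.329 Y115.696 F1391
G01 X78.360 Y62.891
G01 X44.705 Y170.859
G01 X15.358 Y13.925
M5
G00 X121.501 Y83.704
M3 S723
G01 X97.287 Y196.768 F727
G01 X62.995 Y192.873
M5
G00 X91.352 Y6.624
M3 S201
G01 X33.941 Y8.830 F2658
M5
G00 X141.666 Y28.165
M3 S723
G01 X115.272 Y165.017 F727
G01 X139.425 Y130.276
M5
G00 X79.318 Y100.321
M3 S201
G01 X145.864 Y100.321 F2658
G01 X145.864 Y37.467
G01 X79.318 Y37.467
G01 X79.318 Y100.321
M5
G00 X95.807 Y158.082
M3 S201
G01 X121.513 Y159.846 F2658
G01 X131.135 Y135.943
G01 X111.375 Y119.405
G01 X89.540 Y133.088
G01 X95.807 Y158.082
M5
G00 X0.000 Y0.000

Since the viewBox matches the mm dimensions, user units are millimetres directly. The only transform is the Y-flip y_m = 209.899 − y_svg.

Shape 1 is a open polyline drawn with `<path>`. Its stroke #ff8800 means score at S532, F1391. After flipping Y the toolpath is (122.343,52.934) → (43.329,115.696) → (78.360,62.891) → (44.705,170.859) → (15.358,13.925).

Shape 2 is a open polyline drawn with `<polyline>`. Its stroke #0000ff means cut at S723, F727. After flipping Y the toolpath is (121.501,83.704) → (97.287,196.768) → (62.995,192.873).

Shape 3 is a line segment drawn with `<line>`. Its stroke #ff0000 means engrave at S201, F2658. After flipping Y the toolpath is (91.352,6.624) → (33.941,8.830).

Shape 4 is a open polyline drawn with `<polyline>`. Its stroke #0000ff means cut at S723, F727. After flipping Y the toolpath is (141.666,28.165) → (115.272,165.017) → (139.425,130.276).

Shape 5 is a rectangle drawn with `<path>`. Its stroke #ff0000 means engrave at S201, F2658. After flipping Y the toolpath is (79.318,100.321) → (145.864,100.321) → (145.864,37.467) → (79.318,37.467) → (79.318,100.321), returning to the start.

Shape 6 is a regular polygon drawn with `<polygon>`. Its stroke #ff0000 means engrave at S201, F2658. After flipping Y the toolpath is (95.807,158.082) → (121.513,159.846) → (131.135,135.943) → (111.375,119.405) → (89.540,133.088) → (95.807,158.082), returning to the start.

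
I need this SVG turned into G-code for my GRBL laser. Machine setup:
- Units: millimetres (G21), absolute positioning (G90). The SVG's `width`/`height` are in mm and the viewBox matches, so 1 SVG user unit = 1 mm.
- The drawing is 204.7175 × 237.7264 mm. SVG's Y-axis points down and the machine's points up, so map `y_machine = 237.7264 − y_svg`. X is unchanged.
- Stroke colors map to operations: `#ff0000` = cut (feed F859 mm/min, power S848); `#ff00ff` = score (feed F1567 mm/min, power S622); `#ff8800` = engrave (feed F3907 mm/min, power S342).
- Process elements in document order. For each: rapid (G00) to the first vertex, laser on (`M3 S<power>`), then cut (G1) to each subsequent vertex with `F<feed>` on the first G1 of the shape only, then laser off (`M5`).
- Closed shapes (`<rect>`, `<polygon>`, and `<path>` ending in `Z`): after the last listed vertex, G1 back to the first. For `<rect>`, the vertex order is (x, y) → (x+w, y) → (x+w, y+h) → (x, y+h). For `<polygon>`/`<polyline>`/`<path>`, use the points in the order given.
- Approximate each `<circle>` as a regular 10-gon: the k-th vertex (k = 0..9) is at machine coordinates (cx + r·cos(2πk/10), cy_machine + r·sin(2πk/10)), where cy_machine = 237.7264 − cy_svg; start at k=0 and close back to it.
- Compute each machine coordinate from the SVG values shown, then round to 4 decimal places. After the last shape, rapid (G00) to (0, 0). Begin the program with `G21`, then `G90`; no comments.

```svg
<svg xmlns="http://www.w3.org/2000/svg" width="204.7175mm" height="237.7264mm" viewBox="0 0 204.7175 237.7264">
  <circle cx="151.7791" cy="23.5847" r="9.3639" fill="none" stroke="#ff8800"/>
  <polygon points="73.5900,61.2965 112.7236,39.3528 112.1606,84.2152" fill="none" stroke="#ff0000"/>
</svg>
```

viewBox `0 0 204.7175 237.7264` with mm width/height → 1 unit = 1 mm. Flip: y_m = 237.7264 − y_svg.

**Shape 1** — `<circle>` circle, stroke `#ff8800` → engrave (S342, F3907). Machine vertices: (161.1430,214.1417) → (159.3547,219.6457) → (154.6727,223.0473) → (148.8855,223.0473) → (144.2035,219.6457) → (142.4152,214.1417) → (144.2035,208.6377) → (148.8855,205.2361) → (154.6727,205.2361) → (159.3547,208.6377) → (161.1430,214.1417). Closed: final G1 returns to the first vertex.

**Shape 2** — `<polygon>` regular polygon, stroke `#ff0000` → cut (S848, F859). Machine vertices: (73.5900,176.4299) → (112.7236,198.3736) → (112.1606,153.5112) → (73.5900,176.4299). Closed: final G1 returns to the first vertex.

G21
G90
G00 X161.1430 Y214.1417
M3 S342
G1 X159.3547 Y219.6457 F3907
G1 X154.6727 Y223.0473
G1 X148.8855 Y223.0473
G1 X144.2035 Y219.6457
G1 X142.4152 Y214.1417
G1 X144.2035 Y208.6377
G1 X148.8855 Y205.2361
G1 X154.6727 Y205.2361
G1 X159.3547 Y208.6377
G1 X161.1430 Y214.1417
M5
G00 X73.5900 Y176.4299
M3 S848
G1 X112.7236 Y198.3736 F859
G1 X112.1606 Y153.5112
G1 X73.5900 Y176.4299
M5
G00 X0.0000 Y0.0000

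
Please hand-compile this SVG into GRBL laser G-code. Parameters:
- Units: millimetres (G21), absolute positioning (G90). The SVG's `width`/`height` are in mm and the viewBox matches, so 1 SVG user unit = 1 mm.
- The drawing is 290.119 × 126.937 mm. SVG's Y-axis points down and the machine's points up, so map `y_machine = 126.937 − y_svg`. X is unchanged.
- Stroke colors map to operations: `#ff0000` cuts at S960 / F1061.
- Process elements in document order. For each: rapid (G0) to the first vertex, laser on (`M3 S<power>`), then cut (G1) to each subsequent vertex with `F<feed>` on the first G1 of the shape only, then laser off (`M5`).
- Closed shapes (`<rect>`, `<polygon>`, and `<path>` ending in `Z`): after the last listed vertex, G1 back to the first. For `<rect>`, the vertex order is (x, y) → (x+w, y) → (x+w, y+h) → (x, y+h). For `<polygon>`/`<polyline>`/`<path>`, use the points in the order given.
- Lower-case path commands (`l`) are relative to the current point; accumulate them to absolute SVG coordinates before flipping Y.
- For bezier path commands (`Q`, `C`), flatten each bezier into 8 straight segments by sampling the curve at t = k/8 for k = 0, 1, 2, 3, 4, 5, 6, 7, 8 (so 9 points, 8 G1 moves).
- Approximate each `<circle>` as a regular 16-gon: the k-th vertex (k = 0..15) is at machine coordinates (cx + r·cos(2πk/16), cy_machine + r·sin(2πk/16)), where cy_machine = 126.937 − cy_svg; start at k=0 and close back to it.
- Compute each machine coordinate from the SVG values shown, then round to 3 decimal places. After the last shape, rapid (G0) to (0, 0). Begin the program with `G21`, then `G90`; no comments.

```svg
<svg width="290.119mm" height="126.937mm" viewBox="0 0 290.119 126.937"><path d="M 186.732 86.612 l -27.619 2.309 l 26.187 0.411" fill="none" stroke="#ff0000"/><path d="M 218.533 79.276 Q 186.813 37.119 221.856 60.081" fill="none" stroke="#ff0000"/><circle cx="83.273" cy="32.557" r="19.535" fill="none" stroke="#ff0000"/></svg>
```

G21
G90
G0 X186.732 Y40.325
M3 S960
G1 X159.113 Y38.016 F1061
G1 X185.300 Y37.605
M5
G0 X218.533 Y47.661
M3 S960
G1 X211.646 Y57.183 F1061
G1 X206.846 Y64.670
G1 X204.132 Y70.121
G1 X203.504 Y73.538
G1 X204.962 Y74.920
G1 X208.507 Y74.267
G1 X214.138 Y71.579
G1 X221.856 Y66.856
M5
G0 X102.808 Y94.380
M3 S960
G1 X101.321 Y101.856 F1061
G1 X97.086 Y108.193
G1 X90.749 Y112.428
G1 X83.273 Y113.915
G1 X75.797 Y112.428
G1 X69.460 Y108.193
G1 X65.225 Y101.856
G1 X63.738 Y94.380
G1 X65.225 Y86.904
G1 X69.460 Y80.567
G1 X75.797 Y76.332
G1 X83.273 Y74.845
G1 X90.749 Y76.332
G1 X97.086 Y80.567
G1 X101.321 Y86.904
G1 X102.808 Y94.380
M5
G0 X0.000 Y0.000

1 u = 1 mm; y_m = 126.937 − y.

[1] `<path>` open polyline, #ff0000→cut S960 F1061: (186.732,40.325) → (159.113,38.016) → (185.300,37.605)

[2] `<path>` quadratic bezier, #ff0000→cut S960 F1061: (218.533,47.661) → (211.646,57.183) → (206.846,64.670) → (204.132,70.121) → (203.504,73.538) → (204.962,74.920) → (208.507,74.267) → (214.138,71.579) → (221.856,66.856)

[3] `<circle>` circle, #ff0000→cut S960 F1061: (102.808,94.380) → (101.321,101.856) → (97.086,108.193) → (90.749,112.428) → (83.273,113.915) → (75.797,112.428) → (69.460,108.193) → (65.225,101.856) → (63.738,94.380) → (65.225,86.904) → (69.460,80.567) → (75.797,76.332) → (83.273,74.845) → (90.749,76.332) → (97.086,80.567) → (101.321,86.904) → (102.808,94.380) (closed)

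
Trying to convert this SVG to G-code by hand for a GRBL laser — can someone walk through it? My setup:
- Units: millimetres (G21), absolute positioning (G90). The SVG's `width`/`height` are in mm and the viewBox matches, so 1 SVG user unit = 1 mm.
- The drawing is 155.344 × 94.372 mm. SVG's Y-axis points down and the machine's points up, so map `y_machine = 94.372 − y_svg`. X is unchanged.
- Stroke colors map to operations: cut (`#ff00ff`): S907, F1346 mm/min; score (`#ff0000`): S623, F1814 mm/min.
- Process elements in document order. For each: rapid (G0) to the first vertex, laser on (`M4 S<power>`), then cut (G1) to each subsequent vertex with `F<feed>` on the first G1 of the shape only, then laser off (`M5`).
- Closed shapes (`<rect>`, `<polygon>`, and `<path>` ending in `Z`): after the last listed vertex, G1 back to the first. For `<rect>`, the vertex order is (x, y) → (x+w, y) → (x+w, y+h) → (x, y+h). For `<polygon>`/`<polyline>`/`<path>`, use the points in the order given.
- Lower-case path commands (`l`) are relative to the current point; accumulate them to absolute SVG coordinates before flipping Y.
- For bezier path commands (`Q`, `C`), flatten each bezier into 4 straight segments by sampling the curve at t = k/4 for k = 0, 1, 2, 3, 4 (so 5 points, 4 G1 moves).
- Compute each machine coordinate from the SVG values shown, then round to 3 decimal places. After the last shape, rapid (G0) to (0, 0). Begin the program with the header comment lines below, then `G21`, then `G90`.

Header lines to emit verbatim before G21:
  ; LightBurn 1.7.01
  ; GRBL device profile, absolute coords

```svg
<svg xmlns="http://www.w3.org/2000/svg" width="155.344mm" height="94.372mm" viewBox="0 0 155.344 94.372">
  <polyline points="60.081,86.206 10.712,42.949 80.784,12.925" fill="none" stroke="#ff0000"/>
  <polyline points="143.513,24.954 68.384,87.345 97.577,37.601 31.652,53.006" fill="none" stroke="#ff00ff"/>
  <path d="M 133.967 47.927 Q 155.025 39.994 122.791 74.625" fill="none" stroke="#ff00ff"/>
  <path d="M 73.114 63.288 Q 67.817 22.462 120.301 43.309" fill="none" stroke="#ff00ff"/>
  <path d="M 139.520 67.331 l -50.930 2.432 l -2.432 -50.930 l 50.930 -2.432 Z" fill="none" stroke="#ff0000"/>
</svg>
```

viewBox `0 0 155.344 94.372` with mm width/height → 1 unit = 1 mm. Flip: y_m = 94.372 − y_svg.

**Shape 1** — `<polyline>` open polyline, stroke `#ff0000` → score (S623, F1814). Machine vertices: (60.081,8.166) → (10.712,51.423) → (80.784,81.447). Open path.

**Shape 2** — `<polyline>` open polyline, stroke `#ff00ff` → cut (S907, F1346). Machine vertices: (143.513,69.418) → (68.384,7.027) → (97.577,56.771) → (31.652,41.366). Open path.

**Shape 3** — `<path>` quadratic bezier, stroke `#ff00ff` → cut (S907, F1346). Control points (SVG): P0=(133.967,47.927), P1=(155.025,39.994), P2=(122.791,74.625); sampled at t=k/4. Machine vertices: (133.967,46.445) → (141.165,47.751) → (141.702,43.737) → (135.577,34.402) → (122.791,19.747). Open path.

**Shape 4** — `<path>` quadratic bezier, stroke `#ff00ff` → cut (S907, F1346). Control points (SVG): P0=(73.114,63.288), P1=(67.817,22.462), P2=(120.301,43.309); sampled at t=k/4. Machine vertices: (73.114,31.084) → (74.077,47.642) → (82.262,56.492) → (97.670,57.632) → (120.301,51.063). Open path.

**Shape 5** — `<path>` regular polygon, stroke `#ff0000` → score (S623, F1814). Machine vertices: (139.520,27.041) → (88.590,24.609) → (86.158,75.539) → (137.088,77.971) → (139.520,27.041). Closed: final G1 returns to the first vertex.

; LightBurn 1.7.01
; GRBL device profile, absolute coords
G21
G90
G0 X60.081 Y8.166
M4 S623
G1 X10.712 Y51.423 F1814
G1 X80.784 Y81.447
M5
G0 X143.513 Y69.418
M4 S907
G1 X68.384 Y7.027 F1346
G1 X97.577 Y56.771
G1 X31.652 Y41.366
M5
G0 X133.967 Y46.445
M4 S907
G1 X141.165 Y47.751 F1346
G1 X141.702 Y43.737
G1 X135.577 Y34.402
G1 X122.791 Y19.747
M5
G0 X73.114 Y31.084
M4 S907
G1 X74.077 Y47.642 F1346
G1 X82.262 Y56.492
G1 X97.670 Y57.632
G1 X120.301 Y51.063
M5
G0 X139.520 Y27.041
M4 S623
G1 X88.590 Y24.609 F1814
G1 X86.158 Y75.539
G1 X137.088 Y77.971
G1 X139.520 Y27.041
M5
G0 X0.000 Y0.000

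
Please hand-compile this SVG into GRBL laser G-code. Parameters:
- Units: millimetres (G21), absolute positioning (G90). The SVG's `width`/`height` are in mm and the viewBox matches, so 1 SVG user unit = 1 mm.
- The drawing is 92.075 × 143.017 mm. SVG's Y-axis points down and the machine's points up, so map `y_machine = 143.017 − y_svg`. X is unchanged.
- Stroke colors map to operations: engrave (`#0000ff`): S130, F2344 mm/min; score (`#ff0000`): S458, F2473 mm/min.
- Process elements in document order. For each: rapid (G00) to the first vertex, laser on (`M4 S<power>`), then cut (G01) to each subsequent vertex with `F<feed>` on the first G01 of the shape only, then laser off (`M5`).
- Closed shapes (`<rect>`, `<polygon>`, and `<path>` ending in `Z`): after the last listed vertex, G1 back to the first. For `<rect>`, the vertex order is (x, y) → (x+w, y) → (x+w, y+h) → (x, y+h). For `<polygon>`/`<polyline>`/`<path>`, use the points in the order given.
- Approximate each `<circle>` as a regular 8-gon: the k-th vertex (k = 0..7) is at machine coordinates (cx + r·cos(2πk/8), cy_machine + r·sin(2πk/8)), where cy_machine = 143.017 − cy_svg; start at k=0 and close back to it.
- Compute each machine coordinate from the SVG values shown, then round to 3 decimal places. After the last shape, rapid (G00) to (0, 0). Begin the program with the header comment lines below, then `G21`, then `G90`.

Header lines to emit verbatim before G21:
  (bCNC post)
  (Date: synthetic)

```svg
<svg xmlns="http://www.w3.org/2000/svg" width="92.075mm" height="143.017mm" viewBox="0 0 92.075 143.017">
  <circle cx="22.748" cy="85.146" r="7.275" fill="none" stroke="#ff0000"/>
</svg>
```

1 u = 1 mm; y_m = 143.017 − y.

[1] `<circle>` circle, #ff0000→score S458 F2473: (30.023,57.871) → (27.892,63.015) → (22.748,65.146) → (17.604,63.015) → (15.473,57.871) → (17.604,52.727) → (22.748,50.596) → (27.892,52.727) → (30.023,57.871) (closed)

(bCNC post)
(Date: synthetic)
G21
G90
G00 X30.023 Y57.871
M4 S458
G01 X27.892 Y63.015 F2473
G01 X22.748 Y65.146
G01 X17.604 Y63.015
G01 X15.473 Y57.871
G01 X17.604 Y52.727
G01 X22.748 Y50.596
G01 X27.892 Y52.727
G01 X30.023 Y57.871
M5
G00 X0.000 Y0.000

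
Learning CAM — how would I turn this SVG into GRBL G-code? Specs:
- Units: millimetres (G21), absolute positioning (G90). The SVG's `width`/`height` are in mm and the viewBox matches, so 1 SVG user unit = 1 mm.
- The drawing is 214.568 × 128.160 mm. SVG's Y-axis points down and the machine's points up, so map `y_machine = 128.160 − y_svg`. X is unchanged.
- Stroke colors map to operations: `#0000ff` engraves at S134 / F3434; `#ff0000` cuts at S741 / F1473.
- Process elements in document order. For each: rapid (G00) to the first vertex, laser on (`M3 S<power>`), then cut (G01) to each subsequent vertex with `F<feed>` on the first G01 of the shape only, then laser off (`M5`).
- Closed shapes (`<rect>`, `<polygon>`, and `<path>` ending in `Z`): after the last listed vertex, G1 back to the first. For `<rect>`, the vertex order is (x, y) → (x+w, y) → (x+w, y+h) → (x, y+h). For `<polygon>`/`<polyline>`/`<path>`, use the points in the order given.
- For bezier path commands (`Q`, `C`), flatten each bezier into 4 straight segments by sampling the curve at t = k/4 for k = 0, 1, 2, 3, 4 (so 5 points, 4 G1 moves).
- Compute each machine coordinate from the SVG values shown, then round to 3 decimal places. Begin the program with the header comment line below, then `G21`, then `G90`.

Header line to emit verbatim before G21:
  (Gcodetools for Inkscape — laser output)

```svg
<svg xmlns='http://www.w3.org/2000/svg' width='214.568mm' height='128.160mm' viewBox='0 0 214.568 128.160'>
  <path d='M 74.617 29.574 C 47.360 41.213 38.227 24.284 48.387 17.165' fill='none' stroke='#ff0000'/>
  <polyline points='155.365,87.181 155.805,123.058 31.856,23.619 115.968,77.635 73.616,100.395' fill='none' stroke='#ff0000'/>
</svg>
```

1 u = 1 mm; y_m = 128.160 − y.

[1] `<path>` cubic bezier, #ff0000→cut S741 F1473: (74.617,98.586) → (57.591,94.614) → (47.471,97.756) → (44.366,104.416) → (48.387,110.995)

[2] `<polyline>` open polyline, #ff0000→cut S741 F1473: (155.365,40.979) → (155.805,5.102) → (31.856,104.541) → (115.968,50.525) → (73.616,27.765)

(Gcodetools for Inkscape — laser output)
G21
G90
G00 X74.617 Y98.586
M3 S741
G01 X57.591 Y94.614 F1473
G01 X47.471 Y97.756
G01 X44.366 Y104.416
G01 X48.387 Y110.995
M5
G00 X155.365 Y40.979
M3 S741
G01 X155.805 Y5.102 F1473
G01 X31.856 Y104.541
G01 X115.968 Y50.525
G01 X73.616 Y27.765
M5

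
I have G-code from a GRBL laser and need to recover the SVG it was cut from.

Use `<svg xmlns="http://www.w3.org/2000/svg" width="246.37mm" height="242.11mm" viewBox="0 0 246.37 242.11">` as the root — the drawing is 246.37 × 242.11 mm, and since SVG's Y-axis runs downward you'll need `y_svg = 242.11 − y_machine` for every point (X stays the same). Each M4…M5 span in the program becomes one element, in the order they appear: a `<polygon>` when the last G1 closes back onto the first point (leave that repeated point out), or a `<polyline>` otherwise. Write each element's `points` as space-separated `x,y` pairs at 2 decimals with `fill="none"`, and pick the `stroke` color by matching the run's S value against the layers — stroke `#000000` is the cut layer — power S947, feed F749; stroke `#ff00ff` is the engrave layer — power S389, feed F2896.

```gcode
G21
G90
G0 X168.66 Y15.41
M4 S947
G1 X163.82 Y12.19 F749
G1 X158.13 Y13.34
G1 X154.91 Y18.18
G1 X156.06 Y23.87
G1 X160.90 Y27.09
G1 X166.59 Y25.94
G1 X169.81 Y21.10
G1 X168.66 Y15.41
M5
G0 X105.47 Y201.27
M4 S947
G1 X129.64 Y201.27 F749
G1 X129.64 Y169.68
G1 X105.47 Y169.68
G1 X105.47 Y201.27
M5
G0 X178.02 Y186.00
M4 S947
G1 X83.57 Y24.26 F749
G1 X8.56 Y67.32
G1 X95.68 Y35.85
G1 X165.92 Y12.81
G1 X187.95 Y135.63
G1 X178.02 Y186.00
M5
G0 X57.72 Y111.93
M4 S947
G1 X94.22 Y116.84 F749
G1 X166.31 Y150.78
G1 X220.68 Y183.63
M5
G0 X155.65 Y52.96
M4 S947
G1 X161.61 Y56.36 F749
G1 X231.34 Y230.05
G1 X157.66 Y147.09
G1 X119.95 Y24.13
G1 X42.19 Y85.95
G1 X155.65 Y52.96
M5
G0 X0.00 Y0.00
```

<svg xmlns="http://www.w3.org/2000/svg" width="246.37mm" height="242.11mm" viewBox="0 0 246.37 242.11">
  <polygon points="168.66,226.70 163.82,229.92 158.13,228.77 154.91,223.93 156.06,218.24 160.90,215.02 166.59,216.17 169.81,221.01" fill="none" stroke="#000000"/>
  <polygon points="105.47,40.84 129.64,40.84 129.64,72.43 105.47,72.43" fill="none" stroke="#000000"/>
  <polygon points="178.02,56.11 83.57,217.85 8.56,174.79 95.68,206.26 165.92,229.30 187.95,106.48" fill="none" stroke="#000000"/>
  <polyline points="57.72,130.18 94.22,125.27 166.31,91.33 220.68,58.48" fill="none" stroke="#000000"/>
  <polygon points="155.65,189.15 161.61,185.75 231.34,12.06 157.66,95.02 119.95,217.98 42.19,156.16" fill="none" stroke="#000000"/>
</svg>

Each laser-on run becomes one SVG element. Flip Y back into SVG space with y_svg = 242.11 − y_machine. Every run uses S947, so all elements get stroke `#000000` (cut).

Run 1: The run returns to its start, so emit a `<polygon>` with points (Y-flipped): 168.66,226.70 163.82,229.92 158.13,228.77 154.91,223.93 156.06,218.24 160.90,215.02 166.59,216.17 169.81,221.01.

Run 2: The run returns to its start, so emit a `<polygon>` with points (Y-flipped): 105.47,40.84 129.64,40.84 129.64,72.43 105.47,72.43.

Run 3: The run returns to its start, so emit a `<polygon>` with points (Y-flipped): 178.02,56.11 83.57,217.85 8.56,174.79 95.68,206.26 165.92,229.30 187.95,106.48.

Run 4: The run is open, so emit a `<polyline>` with points (Y-flipped): 57.72,130.18 94.22,125.27 166.31,91.33 220.68,58.48.

Run 5: The run returns to its start, so emit a `<polygon>` with points (Y-flipped): 155.65,189.15 161.61,185.75 231.34,12.06 157.66,95.02 119.95,217.98 42.19,156.16.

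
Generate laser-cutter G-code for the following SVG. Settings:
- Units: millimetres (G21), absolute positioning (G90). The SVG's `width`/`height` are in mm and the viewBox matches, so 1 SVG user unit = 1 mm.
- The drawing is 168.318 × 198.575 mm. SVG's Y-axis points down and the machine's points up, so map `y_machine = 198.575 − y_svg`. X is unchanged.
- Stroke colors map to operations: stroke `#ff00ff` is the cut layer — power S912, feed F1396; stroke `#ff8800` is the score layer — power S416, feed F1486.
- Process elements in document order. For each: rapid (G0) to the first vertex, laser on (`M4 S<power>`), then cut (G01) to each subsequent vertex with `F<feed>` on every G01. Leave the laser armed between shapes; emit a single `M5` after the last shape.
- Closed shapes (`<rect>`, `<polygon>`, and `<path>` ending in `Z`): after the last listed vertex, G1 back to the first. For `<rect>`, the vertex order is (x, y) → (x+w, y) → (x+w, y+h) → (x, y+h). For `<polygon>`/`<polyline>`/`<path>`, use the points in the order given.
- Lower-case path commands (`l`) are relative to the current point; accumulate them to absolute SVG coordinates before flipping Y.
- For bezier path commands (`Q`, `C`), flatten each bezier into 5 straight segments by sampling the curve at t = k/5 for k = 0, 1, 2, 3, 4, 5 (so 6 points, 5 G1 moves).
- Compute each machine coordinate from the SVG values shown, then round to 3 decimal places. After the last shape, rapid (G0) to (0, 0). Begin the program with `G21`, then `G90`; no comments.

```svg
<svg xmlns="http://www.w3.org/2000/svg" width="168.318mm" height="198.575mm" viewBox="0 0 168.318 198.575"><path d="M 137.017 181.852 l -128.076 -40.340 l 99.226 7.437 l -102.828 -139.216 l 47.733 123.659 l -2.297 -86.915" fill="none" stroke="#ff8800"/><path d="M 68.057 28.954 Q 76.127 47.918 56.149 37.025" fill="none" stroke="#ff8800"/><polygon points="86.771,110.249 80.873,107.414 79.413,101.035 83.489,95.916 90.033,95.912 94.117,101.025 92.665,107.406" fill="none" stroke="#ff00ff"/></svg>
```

viewBox `0 0 168.318 198.575` with mm width/height → 1 unit = 1 mm. Flip: y_m = 198.575 − y_svg.

**Shape 1** — `<path>` open polyline, stroke `#ff8800` → score (S416, F1486). Machine vertices: (137.017,16.723) → (8.941,57.063) → (108.167,49.626) → (5.339,188.842) → (53.072,65.183) → (50.775,152.098). Open path.

**Shape 2** — `<path>` quadratic bezier, stroke `#ff8800` → score (S416, F1486). Control points (SVG): P0=(68.057,28.954), P1=(76.127,47.918), P2=(56.149,37.025); sampled at t=k/5. Machine vertices: (68.057,169.621) → (70.163,163.230) → (70.025,159.227) → (67.644,157.613) → (63.018,158.387) → (56.149,161.550). Open path.

**Shape 3** — `<polygon>` regular polygon, stroke `#ff00ff` → cut (S912, F1396). Machine vertices: (86.771,88.326) → (80.873,91.161) → (79.413,97.540) → (83.489,102.659) → (90.033,102.663) → (94.117,97.550) → (92.665,91.169) → (86.771,88.326). Closed: final G1 returns to the first vertex.

G21
G90
G0 X137.017 Y16.723
M4 S416
G01 X8.941 Y57.063 F1486
G01 X108.167 Y49.626 F1486
G01 X5.339 Y188.842 F1486
G01 X53.072 Y65.183 F1486
G01 X50.775 Y152.098 F1486
G0 X68.057 Y169.621
M4 S416
G01 X70.163 Y163.230 F1486
G01 X70.025 Y159.227 F1486
G01 X67.644 Y157.613 F1486
G01 X63.018 Y158.387 F1486
G01 X56.149 Y161.550 F1486
G0 X86.771 Y88.326
M4 S912
G01 X80.873 Y91.161 F1396
G01 X79.413 Y97.540 F1396
G01 X83.489 Y102.659 F1396
G01 X90.033 Y102.663 F1396
G01 X94.117 Y97.550 F1396
G01 X92.665 Y91.169 F1396
G01 X86.771 Y88.326 F1396
M5
G0 X0.000 Y0.000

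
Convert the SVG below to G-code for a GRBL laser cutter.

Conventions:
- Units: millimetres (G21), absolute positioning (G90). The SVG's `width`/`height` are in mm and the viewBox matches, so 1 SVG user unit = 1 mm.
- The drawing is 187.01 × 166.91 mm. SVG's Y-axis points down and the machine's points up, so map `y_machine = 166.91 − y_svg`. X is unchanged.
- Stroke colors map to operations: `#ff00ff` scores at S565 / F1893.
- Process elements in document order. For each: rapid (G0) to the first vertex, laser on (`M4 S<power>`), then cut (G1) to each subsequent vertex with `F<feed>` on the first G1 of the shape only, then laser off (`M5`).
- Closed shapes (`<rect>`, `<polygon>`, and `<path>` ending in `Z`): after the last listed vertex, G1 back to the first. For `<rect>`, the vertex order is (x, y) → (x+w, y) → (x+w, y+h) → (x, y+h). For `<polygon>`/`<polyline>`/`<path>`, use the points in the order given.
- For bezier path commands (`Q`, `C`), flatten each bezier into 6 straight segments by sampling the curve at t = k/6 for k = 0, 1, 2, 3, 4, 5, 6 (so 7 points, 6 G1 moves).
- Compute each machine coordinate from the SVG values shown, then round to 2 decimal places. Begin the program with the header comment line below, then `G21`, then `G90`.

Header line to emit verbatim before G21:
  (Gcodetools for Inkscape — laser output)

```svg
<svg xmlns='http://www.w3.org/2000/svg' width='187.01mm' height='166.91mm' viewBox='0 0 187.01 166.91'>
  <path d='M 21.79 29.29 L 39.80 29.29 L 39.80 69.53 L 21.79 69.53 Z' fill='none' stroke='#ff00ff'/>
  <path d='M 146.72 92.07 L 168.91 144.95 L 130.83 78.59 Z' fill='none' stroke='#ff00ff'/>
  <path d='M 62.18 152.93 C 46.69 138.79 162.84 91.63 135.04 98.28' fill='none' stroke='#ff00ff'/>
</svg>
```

viewBox `0 0 187.01 166.91` with mm width/height → 1 unit = 1 mm. Flip: y_m = 166.91 − y_svg.

**Shape 1** — `<path>` rectangle, stroke `#ff00ff` → score (S565, F1893). Machine vertices: (21.79,137.62) → (39.80,137.62) → (39.80,97.38) → (21.79,97.38) → (21.79,137.62). Closed: final G1 returns to the first vertex.

**Shape 2** — `<path>` closed polygon, stroke `#ff00ff` → score (S565, F1893). Machine vertices: (146.72,74.84) → (168.91,21.96) → (130.83,88.32) → (146.72,74.84). Closed: final G1 returns to the first vertex.

**Shape 3** — `<path>` cubic bezier, stroke `#ff00ff` → score (S565, F1893). Control points (SVG): P0=(62.18,152.93), P1=(46.69,138.79), P2=(162.84,91.63), P3=(135.04,98.28); sampled at t=k/6. Machine vertices: (62.18,13.98) → (64.13,23.40) → (80.36,35.91) → (103.23,49.10) → (125.06,60.56) → (138.22,67.87) → (135.04,68.63). Open path.

(Gcodetools for Inkscape — laser output)
G21
G90
G0 X21.79 Y137.62
M4 S565
G1 X39.80 Y137.62 F1893
G1 X39.80 Y97.38
G1 X21.79 Y97.38
G1 X21.79 Y137.62
M5
G0 X146.72 Y74.84
M4 S565
G1 X168.91 Y21.96 F1893
G1 X130.83 Y88.32
G1 X146.72 Y74.84
M5
G0 X62.18 Y13.98
M4 S565
G1 X64.13 Y23.40 F1893
G1 X80.36 Y35.91
G1 X103.23 Y49.10
G1 X125.06 Y60.56
G1 X138.22 Y67.87
G1 X135.04 Y68.63
M5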